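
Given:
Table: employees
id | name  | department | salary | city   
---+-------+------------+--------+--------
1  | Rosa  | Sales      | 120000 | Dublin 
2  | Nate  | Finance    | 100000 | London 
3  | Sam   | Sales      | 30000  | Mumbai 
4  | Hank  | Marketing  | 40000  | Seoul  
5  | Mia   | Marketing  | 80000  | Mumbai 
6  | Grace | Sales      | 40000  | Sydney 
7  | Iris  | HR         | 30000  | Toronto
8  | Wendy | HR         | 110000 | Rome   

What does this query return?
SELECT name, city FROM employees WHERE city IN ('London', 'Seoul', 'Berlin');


Filtering: city IN ('London', 'Seoul', 'Berlin')
Matching: 2 rows

2 rows:
Nate, London
Hank, Seoul


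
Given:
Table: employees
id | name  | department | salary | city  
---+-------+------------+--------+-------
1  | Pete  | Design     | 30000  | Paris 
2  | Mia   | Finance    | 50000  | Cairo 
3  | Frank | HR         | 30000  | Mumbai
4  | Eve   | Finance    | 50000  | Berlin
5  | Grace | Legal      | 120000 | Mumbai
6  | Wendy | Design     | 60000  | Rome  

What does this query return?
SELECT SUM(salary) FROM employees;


SUM(salary) = 30000 + 50000 + 30000 + 50000 + 120000 + 60000 = 340000

340000


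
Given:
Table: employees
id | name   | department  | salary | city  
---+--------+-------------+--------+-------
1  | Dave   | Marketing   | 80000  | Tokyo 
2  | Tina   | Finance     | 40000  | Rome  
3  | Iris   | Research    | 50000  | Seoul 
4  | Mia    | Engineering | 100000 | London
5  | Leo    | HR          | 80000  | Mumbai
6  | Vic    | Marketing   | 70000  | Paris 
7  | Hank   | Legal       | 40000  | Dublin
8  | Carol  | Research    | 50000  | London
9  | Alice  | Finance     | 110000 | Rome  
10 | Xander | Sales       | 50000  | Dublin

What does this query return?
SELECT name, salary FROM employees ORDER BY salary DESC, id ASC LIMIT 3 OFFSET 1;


Sort by salary DESC (id ASC tiebreak), then skip 1 and take 3
Rows 2 through 4

3 rows:
Mia, 100000
Dave, 80000
Leo, 80000


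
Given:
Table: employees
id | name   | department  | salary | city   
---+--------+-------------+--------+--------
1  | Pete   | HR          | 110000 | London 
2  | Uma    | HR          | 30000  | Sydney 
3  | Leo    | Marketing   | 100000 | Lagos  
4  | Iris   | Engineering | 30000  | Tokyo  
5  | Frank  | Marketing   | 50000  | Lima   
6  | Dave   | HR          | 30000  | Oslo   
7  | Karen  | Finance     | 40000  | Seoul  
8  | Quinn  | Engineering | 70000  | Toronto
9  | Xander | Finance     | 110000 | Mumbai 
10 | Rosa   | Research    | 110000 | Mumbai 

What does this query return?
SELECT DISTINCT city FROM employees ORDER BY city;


All 'city' values (row order): London, Sydney, Lagos, Tokyo, Lima, Oslo, Seoul, Toronto, Mumbai, Mumbai
Removing duplicates leaves 9 unique value(s).

9 values:
Lagos
Lima
London
Mumbai
Oslo
Seoul
Sydney
Tokyo
Toronto


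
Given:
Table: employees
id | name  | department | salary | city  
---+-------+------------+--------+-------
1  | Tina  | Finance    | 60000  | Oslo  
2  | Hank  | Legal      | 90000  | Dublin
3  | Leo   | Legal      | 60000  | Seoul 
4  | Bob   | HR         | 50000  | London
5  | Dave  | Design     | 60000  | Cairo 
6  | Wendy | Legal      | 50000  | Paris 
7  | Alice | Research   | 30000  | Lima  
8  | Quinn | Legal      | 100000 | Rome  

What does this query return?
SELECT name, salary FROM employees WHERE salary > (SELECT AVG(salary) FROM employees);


Subquery: AVG(salary) = 62500.0
Filtering: salary > 62500.0
  Hank (90000) -> MATCH
  Quinn (100000) -> MATCH


2 rows:
Hank, 90000
Quinn, 100000


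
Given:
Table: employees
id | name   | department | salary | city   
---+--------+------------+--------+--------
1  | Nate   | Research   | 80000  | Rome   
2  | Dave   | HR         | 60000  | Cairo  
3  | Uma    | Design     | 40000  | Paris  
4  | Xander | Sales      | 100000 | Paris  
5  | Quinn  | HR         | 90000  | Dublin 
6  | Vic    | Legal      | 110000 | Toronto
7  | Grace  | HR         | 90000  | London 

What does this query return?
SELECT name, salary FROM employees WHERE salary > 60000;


Filtering: salary > 60000
Matching: 5 rows

5 rows:
Nate, 80000
Xander, 100000
Quinn, 90000
Vic, 110000
Grace, 90000


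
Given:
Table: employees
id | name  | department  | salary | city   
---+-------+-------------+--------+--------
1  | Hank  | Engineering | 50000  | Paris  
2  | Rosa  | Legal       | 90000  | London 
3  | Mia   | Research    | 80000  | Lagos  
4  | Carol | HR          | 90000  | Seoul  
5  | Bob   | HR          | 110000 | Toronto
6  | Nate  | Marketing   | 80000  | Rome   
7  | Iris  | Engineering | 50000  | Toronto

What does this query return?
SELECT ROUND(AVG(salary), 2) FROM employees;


SUM(salary) = 550000
COUNT = 7
ROUND(AVG, 2) = ROUND(550000 / 7, 2) = 78571.43

78571.43


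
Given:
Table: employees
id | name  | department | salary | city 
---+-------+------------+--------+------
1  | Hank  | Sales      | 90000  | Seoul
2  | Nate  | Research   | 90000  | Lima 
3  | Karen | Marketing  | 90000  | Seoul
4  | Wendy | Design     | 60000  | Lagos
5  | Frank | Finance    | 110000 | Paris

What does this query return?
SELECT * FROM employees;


SELECT * returns all 5 rows with all columns

5 rows:
1, Hank, Sales, 90000, Seoul
2, Nate, Research, 90000, Lima
3, Karen, Marketing, 90000, Seoul
4, Wendy, Design, 60000, Lagos
5, Frank, Finance, 110000, Paris


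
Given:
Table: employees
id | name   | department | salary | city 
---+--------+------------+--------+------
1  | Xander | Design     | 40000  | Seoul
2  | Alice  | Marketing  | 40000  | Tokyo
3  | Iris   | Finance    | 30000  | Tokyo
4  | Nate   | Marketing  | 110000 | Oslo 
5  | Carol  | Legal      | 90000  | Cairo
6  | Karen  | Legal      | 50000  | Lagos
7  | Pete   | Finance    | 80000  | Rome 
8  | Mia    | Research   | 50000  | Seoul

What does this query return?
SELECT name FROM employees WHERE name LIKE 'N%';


LIKE 'N%' matches names starting with 'N'
Matching: 1

1 rows:
Nate


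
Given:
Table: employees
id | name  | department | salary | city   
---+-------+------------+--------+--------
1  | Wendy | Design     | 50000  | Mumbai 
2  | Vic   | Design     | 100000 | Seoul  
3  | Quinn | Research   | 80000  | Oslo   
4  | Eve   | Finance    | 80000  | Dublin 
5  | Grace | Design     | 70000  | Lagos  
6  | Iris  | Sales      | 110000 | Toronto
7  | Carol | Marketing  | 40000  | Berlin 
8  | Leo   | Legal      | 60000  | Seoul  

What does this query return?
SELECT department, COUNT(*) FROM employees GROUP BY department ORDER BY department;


Assigning each row to its department group:
  Wendy -> Design
  Vic -> Design
  Quinn -> Research
  Eve -> Finance
  Grace -> Design
  Iris -> Sales
  Carol -> Marketing
  Leo -> Legal


6 groups:
Design, 3
Finance, 1
Legal, 1
Marketing, 1
Research, 1
Sales, 1


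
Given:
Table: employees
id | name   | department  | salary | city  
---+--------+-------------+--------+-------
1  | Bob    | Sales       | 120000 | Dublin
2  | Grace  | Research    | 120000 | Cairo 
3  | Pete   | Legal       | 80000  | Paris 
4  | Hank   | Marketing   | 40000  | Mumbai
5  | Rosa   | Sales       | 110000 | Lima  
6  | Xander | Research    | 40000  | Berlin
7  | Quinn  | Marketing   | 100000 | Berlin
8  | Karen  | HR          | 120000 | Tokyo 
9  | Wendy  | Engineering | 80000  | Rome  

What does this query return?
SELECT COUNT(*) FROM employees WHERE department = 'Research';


Counting rows where department = 'Research'
  Grace -> MATCH
  Xander -> MATCH


2


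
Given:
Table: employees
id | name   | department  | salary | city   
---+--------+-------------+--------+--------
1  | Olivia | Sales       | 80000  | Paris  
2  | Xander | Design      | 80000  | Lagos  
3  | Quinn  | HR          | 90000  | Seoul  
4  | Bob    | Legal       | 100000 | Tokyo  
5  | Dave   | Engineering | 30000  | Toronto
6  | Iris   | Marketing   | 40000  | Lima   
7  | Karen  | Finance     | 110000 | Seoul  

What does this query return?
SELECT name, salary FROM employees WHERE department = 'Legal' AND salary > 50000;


Filtering: department = 'Legal' AND salary > 50000
Matching: 1 rows

1 rows:
Bob, 100000


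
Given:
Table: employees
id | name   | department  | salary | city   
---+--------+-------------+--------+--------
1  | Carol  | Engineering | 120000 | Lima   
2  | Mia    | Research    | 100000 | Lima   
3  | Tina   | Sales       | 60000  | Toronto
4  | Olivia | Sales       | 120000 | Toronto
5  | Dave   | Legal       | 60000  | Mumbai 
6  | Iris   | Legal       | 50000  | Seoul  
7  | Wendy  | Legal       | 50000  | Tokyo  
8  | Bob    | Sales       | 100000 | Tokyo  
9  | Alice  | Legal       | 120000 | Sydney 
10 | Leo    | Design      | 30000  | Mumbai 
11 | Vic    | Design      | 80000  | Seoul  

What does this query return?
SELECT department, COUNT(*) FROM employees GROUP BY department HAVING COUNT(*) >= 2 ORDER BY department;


Groups with count >= 2:
  Design: 2 -> PASS
  Legal: 4 -> PASS
  Sales: 3 -> PASS
  Engineering: 1 -> filtered out
  Research: 1 -> filtered out


3 groups:
Design, 2
Legal, 4
Sales, 3


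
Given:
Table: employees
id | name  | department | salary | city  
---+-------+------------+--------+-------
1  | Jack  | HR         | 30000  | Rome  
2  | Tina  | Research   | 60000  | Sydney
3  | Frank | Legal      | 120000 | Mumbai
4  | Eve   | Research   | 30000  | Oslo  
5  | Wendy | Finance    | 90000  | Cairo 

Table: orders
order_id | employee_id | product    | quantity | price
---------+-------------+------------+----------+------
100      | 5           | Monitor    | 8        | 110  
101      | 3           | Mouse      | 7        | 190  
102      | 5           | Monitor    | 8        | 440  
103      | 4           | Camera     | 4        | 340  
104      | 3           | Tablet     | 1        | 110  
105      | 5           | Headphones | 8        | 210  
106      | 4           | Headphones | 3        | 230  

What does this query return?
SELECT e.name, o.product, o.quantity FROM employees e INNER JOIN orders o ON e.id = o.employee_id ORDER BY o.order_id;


Joining employees.id = orders.employee_id:
  employee Wendy (id=5) -> order Monitor
  employee Frank (id=3) -> order Mouse
  employee Wendy (id=5) -> order Monitor
  employee Eve (id=4) -> order Camera
  employee Frank (id=3) -> order Tablet
  employee Wendy (id=5) -> order Headphones
  employee Eve (id=4) -> order Headphones


7 rows:
Wendy, Monitor, 8
Frank, Mouse, 7
Wendy, Monitor, 8
Eve, Camera, 4
Frank, Tablet, 1
Wendy, Headphones, 8
Eve, Headphones, 3


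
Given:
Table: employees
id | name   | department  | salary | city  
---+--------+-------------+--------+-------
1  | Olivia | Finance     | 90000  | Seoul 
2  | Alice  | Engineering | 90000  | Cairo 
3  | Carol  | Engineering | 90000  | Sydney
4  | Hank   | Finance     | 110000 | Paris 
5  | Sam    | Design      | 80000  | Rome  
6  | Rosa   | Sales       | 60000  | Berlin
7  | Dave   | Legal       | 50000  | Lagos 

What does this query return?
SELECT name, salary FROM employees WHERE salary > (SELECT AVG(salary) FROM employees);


Subquery: AVG(salary) = 81428.57
Filtering: salary > 81428.57
  Olivia (90000) -> MATCH
  Alice (90000) -> MATCH
  Carol (90000) -> MATCH
  Hank (110000) -> MATCH


4 rows:
Olivia, 90000
Alice, 90000
Carol, 90000
Hank, 110000


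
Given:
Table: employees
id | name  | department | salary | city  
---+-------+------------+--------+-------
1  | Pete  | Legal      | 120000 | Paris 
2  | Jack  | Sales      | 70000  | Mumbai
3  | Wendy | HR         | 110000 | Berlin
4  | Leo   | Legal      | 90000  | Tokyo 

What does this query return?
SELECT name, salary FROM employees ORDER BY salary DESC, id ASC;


Sorting by salary DESC, then id ASC for ties

4 rows:
Pete, 120000
Wendy, 110000
Leo, 90000
Jack, 70000


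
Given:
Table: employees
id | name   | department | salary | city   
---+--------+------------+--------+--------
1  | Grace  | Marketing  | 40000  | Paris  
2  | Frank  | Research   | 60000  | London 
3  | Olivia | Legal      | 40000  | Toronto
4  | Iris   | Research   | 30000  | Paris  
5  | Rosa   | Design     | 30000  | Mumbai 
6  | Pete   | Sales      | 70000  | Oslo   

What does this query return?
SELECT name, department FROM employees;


Projecting columns: name, department

6 rows:
Grace, Marketing
Frank, Research
Olivia, Legal
Iris, Research
Rosa, Design
Pete, Sales


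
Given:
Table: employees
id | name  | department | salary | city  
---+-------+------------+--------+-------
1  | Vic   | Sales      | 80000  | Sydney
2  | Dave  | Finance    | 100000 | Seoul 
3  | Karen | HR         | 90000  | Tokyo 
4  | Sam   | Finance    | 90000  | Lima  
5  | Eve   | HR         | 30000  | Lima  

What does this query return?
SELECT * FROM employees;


SELECT * returns all 5 rows with all columns

5 rows:
1, Vic, Sales, 80000, Sydney
2, Dave, Finance, 100000, Seoul
3, Karen, HR, 90000, Tokyo
4, Sam, Finance, 90000, Lima
5, Eve, HR, 30000, Lima


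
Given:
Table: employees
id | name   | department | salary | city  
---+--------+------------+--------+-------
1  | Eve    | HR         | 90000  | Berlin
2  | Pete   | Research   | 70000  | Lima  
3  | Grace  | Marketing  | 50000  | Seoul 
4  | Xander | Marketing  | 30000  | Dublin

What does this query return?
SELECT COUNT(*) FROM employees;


COUNT(*) counts all rows

4


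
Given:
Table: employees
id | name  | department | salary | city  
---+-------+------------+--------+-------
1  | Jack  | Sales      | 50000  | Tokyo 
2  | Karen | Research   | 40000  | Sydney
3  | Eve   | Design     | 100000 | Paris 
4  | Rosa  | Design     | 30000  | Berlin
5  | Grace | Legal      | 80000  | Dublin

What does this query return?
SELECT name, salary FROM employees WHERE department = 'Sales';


Filtering: department = 'Sales'
Matching rows: 1

1 rows:
Jack, 50000


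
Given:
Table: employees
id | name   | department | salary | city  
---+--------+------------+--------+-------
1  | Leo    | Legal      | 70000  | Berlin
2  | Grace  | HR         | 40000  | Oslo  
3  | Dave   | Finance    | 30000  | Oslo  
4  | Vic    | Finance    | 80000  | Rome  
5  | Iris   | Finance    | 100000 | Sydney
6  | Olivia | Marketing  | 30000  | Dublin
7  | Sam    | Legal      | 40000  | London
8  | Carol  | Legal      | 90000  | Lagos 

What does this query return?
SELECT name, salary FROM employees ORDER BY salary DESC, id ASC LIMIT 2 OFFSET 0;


Sort by salary DESC (id ASC tiebreak), then skip 0 and take 2
Rows 1 through 2

2 rows:
Iris, 100000
Carol, 90000


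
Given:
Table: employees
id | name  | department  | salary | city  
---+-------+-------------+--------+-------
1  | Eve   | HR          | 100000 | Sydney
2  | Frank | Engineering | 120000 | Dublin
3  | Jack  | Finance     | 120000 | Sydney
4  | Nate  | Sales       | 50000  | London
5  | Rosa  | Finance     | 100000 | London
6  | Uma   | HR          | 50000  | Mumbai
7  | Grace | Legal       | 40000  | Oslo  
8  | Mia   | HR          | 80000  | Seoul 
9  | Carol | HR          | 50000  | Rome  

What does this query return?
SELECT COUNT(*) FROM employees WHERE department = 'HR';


Counting rows where department = 'HR'
  Eve -> MATCH
  Uma -> MATCH
  Mia -> MATCH
  Carol -> MATCH


4


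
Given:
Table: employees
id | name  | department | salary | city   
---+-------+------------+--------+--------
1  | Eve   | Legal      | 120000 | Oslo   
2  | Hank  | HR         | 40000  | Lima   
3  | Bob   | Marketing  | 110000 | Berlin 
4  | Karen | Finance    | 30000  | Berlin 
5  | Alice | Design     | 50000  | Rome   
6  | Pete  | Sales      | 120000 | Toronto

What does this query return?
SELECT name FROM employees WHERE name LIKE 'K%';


LIKE 'K%' matches names starting with 'K'
Matching: 1

1 rows:
Karen


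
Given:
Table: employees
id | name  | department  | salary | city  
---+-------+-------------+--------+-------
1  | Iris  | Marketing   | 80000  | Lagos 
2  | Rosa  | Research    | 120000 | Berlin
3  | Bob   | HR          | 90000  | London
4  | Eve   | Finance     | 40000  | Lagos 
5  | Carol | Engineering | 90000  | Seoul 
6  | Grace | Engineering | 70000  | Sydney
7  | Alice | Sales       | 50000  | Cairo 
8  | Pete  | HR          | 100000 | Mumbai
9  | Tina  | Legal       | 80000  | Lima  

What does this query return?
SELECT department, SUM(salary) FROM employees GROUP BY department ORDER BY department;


Summing salary within each department:
  Engineering: 90000 + 70000 = 160000
  Finance: 40000 = 40000
  HR: 90000 + 100000 = 190000
  Legal: 80000 = 80000
  Marketing: 80000 = 80000
  Research: 120000 = 120000
  Sales: 50000 = 50000


7 groups:
Engineering, 160000
Finance, 40000
HR, 190000
Legal, 80000
Marketing, 80000
Research, 120000
Sales, 50000


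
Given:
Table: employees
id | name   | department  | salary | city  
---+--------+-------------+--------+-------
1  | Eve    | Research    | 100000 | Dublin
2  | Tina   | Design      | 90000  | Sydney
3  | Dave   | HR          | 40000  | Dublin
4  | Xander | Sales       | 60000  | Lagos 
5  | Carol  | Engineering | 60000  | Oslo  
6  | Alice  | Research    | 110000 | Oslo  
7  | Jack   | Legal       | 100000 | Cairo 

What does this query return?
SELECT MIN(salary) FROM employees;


Salaries: 100000, 90000, 40000, 60000, 60000, 110000, 100000
MIN = 40000

40000


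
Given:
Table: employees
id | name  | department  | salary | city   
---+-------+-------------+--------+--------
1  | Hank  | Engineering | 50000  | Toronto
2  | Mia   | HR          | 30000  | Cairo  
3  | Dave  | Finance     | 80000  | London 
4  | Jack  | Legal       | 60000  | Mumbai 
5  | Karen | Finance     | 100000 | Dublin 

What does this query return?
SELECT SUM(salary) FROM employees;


SUM(salary) = 50000 + 30000 + 80000 + 60000 + 100000 = 320000

320000


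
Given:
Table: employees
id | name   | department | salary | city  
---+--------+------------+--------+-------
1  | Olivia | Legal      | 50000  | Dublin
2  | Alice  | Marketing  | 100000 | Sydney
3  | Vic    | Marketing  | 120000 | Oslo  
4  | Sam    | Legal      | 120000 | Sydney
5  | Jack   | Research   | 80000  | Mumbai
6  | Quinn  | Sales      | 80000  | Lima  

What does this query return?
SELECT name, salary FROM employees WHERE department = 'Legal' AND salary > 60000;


Filtering: department = 'Legal' AND salary > 60000
Matching: 1 rows

1 rows:
Sam, 120000


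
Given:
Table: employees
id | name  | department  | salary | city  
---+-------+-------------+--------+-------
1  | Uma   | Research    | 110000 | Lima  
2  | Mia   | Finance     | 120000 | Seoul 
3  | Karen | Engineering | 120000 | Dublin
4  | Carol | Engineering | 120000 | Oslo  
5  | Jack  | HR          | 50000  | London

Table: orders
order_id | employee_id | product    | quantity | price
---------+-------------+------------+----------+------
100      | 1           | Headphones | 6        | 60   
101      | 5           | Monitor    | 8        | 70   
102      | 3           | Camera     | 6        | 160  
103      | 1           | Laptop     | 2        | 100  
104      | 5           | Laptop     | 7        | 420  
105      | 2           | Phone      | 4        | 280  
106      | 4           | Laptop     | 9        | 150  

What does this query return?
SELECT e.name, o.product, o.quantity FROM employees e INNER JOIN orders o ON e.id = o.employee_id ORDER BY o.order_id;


Joining employees.id = orders.employee_id:
  employee Uma (id=1) -> order Headphones
  employee Jack (id=5) -> order Monitor
  employee Karen (id=3) -> order Camera
  employee Uma (id=1) -> order Laptop
  employee Jack (id=5) -> order Laptop
  employee Mia (id=2) -> order Phone
  employee Carol (id=4) -> order Laptop


7 rows:
Uma, Headphones, 6
Jack, Monitor, 8
Karen, Camera, 6
Uma, Laptop, 2
Jack, Laptop, 7
Mia, Phone, 4
Carol, Laptop, 9


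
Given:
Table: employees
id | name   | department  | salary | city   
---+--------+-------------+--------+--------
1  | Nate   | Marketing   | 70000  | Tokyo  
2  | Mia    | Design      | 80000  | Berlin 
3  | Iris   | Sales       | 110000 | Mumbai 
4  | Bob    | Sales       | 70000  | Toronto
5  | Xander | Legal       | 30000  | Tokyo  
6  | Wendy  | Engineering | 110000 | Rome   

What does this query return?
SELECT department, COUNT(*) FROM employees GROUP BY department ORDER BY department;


Assigning each row to its department group:
  Nate -> Marketing
  Mia -> Design
  Iris -> Sales
  Bob -> Sales
  Xander -> Legal
  Wendy -> Engineering


5 groups:
Design, 1
Engineering, 1
Legal, 1
Marketing, 1
Sales, 2


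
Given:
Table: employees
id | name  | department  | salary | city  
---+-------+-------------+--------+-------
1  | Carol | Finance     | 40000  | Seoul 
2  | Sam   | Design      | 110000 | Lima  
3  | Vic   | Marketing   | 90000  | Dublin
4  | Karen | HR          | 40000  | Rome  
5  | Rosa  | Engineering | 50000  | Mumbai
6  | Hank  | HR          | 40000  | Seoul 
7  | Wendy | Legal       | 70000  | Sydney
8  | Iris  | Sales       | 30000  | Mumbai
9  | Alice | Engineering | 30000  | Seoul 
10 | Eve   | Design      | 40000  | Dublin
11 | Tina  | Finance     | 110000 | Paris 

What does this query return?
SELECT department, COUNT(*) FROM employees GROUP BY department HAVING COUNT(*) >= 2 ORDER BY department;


Groups with count >= 2:
  Design: 2 -> PASS
  Engineering: 2 -> PASS
  Finance: 2 -> PASS
  HR: 2 -> PASS
  Legal: 1 -> filtered out
  Marketing: 1 -> filtered out
  Sales: 1 -> filtered out


4 groups:
Design, 2
Engineering, 2
Finance, 2
HR, 2


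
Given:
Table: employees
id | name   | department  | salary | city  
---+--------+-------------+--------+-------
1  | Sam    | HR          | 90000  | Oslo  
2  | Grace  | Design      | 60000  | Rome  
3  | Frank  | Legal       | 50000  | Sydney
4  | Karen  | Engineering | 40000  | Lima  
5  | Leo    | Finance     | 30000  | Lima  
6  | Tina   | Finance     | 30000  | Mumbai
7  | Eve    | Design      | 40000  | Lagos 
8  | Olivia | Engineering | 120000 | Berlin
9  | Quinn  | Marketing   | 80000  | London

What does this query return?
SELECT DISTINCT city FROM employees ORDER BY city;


All 'city' values (row order): Oslo, Rome, Sydney, Lima, Lima, Mumbai, Lagos, Berlin, London
Removing duplicates leaves 8 unique value(s).

8 values:
Berlin
Lagos
Lima
London
Mumbai
Oslo
Rome
Sydney


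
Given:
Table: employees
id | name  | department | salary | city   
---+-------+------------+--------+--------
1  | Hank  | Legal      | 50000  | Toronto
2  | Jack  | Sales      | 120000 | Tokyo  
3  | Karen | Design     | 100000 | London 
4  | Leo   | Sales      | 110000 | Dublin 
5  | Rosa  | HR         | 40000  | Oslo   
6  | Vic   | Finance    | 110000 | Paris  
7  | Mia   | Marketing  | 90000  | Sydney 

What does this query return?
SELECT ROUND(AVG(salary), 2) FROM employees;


SUM(salary) = 620000
COUNT = 7
ROUND(AVG, 2) = ROUND(620000 / 7, 2) = 88571.43

88571.43


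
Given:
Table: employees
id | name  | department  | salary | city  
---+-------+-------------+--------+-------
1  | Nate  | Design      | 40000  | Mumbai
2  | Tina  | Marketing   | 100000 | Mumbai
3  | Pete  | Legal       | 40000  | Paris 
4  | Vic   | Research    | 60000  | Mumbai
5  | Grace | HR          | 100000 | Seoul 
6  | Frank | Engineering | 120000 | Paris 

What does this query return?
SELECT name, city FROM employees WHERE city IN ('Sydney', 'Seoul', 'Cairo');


Filtering: city IN ('Sydney', 'Seoul', 'Cairo')
Matching: 1 rows

1 rows:
Grace, Seoul


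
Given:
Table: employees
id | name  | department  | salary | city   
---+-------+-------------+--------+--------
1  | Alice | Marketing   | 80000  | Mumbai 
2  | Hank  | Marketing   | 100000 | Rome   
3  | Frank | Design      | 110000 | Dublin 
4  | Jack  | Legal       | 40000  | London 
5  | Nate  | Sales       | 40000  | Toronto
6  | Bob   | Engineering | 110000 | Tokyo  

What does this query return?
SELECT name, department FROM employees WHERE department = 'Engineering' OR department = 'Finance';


Filtering: department = 'Engineering' OR 'Finance'
Matching: 1 rows

1 rows:
Bob, Engineering


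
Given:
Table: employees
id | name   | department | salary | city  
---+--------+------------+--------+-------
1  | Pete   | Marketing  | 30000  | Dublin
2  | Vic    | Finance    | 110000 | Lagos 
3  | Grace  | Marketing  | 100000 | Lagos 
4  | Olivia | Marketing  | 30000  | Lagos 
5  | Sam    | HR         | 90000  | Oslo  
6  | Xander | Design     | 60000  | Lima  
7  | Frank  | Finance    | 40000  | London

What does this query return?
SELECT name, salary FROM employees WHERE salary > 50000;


Filtering: salary > 50000
Matching: 4 rows

4 rows:
Vic, 110000
Grace, 100000
Sam, 90000
Xander, 60000


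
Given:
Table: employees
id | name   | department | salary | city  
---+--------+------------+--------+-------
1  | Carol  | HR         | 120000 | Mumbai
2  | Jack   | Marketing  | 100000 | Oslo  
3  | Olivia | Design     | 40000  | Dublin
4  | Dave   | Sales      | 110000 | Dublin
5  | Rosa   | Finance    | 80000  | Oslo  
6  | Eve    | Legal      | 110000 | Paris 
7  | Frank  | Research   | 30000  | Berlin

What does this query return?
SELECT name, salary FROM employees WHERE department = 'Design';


Filtering: department = 'Design'
Matching rows: 1

1 rows:
Olivia, 40000


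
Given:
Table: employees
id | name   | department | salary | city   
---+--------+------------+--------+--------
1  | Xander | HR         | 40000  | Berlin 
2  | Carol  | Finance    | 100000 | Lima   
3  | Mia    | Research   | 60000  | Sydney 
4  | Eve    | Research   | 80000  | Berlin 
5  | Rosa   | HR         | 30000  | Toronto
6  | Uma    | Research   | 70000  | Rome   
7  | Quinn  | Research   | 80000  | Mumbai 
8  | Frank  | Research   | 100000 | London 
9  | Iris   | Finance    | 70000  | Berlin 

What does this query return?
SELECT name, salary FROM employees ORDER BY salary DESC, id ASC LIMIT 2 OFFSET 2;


Sort by salary DESC (id ASC tiebreak), then skip 2 and take 2
Rows 3 through 4

2 rows:
Eve, 80000
Quinn, 80000


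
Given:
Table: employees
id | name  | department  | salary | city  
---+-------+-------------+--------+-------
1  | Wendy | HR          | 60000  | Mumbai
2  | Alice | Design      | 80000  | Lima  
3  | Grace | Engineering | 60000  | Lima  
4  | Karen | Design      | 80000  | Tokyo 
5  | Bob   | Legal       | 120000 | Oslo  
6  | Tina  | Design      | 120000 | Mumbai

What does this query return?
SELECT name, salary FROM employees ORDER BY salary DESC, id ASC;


Sorting by salary DESC, then id ASC for ties

6 rows:
Bob, 120000
Tina, 120000
Alice, 80000
Karen, 80000
Wendy, 60000
Grace, 60000


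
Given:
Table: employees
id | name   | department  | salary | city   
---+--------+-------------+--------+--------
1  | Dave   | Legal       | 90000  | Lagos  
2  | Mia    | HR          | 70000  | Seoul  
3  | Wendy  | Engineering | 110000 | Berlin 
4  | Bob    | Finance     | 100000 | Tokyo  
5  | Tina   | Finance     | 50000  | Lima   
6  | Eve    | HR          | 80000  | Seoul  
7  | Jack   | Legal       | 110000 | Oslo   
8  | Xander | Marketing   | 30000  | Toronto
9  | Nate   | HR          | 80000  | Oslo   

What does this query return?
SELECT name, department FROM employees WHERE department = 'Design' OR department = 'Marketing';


Filtering: department = 'Design' OR 'Marketing'
Matching: 1 rows

1 rows:
Xander, Marketing


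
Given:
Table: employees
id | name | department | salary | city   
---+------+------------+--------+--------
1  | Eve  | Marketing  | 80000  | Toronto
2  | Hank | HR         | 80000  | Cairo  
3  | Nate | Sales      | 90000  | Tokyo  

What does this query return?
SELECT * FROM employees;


SELECT * returns all 3 rows with all columns

3 rows:
1, Eve, Marketing, 80000, Toronto
2, Hank, HR, 80000, Cairo
3, Nate, Sales, 90000, Tokyo


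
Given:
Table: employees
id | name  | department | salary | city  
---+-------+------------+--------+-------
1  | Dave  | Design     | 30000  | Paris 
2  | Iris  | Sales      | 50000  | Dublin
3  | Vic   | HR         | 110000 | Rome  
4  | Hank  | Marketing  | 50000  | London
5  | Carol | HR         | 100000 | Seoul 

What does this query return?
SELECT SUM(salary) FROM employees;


SUM(salary) = 30000 + 50000 + 110000 + 50000 + 100000 = 340000

340000


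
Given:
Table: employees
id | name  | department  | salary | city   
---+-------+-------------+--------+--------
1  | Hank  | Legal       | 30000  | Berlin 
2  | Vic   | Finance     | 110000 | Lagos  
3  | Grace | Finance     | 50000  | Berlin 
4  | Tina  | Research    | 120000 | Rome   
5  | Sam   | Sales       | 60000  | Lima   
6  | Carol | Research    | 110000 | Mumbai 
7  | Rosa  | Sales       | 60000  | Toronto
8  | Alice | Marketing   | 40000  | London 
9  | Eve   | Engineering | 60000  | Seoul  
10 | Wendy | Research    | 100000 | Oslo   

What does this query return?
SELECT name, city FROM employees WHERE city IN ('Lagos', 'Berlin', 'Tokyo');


Filtering: city IN ('Lagos', 'Berlin', 'Tokyo')
Matching: 3 rows

3 rows:
Hank, Berlin
Vic, Lagos
Grace, Berlin


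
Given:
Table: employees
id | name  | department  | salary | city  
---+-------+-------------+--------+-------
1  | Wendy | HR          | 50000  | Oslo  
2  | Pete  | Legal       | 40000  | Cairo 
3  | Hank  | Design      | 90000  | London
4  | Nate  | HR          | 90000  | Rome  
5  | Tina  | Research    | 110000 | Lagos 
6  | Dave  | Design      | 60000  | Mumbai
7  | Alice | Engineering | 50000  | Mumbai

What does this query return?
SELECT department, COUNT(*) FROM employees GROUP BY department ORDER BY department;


Assigning each row to its department group:
  Wendy -> HR
  Pete -> Legal
  Hank -> Design
  Nate -> HR
  Tina -> Research
  Dave -> Design
  Alice -> Engineering


5 groups:
Design, 2
Engineering, 1
HR, 2
Legal, 1
Research, 1


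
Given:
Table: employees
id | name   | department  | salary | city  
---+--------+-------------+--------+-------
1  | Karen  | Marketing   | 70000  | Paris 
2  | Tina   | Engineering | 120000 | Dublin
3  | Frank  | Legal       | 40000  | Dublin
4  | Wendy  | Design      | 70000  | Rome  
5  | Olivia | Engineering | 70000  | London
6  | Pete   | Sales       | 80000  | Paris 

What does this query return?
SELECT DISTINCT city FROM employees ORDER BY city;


All 'city' values (row order): Paris, Dublin, Dublin, Rome, London, Paris
Removing duplicates leaves 4 unique value(s).

4 values:
Dublin
London
Paris
Rome


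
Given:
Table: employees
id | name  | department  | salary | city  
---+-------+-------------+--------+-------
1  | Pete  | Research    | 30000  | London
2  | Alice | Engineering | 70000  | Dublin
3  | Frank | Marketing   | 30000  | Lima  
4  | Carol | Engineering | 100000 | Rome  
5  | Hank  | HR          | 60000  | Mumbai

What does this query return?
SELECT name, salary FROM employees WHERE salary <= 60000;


Filtering: salary <= 60000
Matching: 3 rows

3 rows:
Pete, 30000
Frank, 30000
Hank, 60000


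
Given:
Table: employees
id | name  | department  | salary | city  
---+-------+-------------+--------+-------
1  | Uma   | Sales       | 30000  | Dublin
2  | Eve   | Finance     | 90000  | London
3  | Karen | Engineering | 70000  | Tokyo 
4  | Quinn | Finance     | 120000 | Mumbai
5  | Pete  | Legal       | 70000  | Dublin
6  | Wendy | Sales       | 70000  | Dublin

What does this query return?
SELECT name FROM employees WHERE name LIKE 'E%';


LIKE 'E%' matches names starting with 'E'
Matching: 1

1 rows:
Eve


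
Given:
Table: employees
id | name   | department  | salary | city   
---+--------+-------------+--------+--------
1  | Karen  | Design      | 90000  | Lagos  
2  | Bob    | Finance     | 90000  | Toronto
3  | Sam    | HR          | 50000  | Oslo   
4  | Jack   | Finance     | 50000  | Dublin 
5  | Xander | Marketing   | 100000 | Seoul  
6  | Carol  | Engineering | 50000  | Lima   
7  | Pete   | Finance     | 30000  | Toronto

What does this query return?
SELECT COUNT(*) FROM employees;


COUNT(*) counts all rows

7


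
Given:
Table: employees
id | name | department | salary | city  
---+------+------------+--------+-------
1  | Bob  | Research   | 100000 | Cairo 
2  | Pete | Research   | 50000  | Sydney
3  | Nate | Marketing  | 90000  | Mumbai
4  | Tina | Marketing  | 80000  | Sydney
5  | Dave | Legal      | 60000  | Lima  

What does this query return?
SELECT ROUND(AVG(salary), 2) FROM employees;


SUM(salary) = 380000
COUNT = 5
ROUND(AVG, 2) = ROUND(380000 / 5, 2) = 76000.0

76000.0


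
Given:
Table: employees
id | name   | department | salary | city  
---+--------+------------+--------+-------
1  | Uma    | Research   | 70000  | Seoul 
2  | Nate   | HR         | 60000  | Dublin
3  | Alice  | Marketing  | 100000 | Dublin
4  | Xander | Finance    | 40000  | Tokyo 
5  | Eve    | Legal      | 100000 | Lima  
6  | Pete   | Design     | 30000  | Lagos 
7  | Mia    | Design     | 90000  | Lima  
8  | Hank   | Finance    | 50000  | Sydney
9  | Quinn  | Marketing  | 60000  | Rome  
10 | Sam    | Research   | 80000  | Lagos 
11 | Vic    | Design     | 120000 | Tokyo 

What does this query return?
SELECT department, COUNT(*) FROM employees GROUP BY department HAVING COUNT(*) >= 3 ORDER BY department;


Groups with count >= 3:
  Design: 3 -> PASS
  Finance: 2 -> filtered out
  HR: 1 -> filtered out
  Legal: 1 -> filtered out
  Marketing: 2 -> filtered out
  Research: 2 -> filtered out


1 groups:
Design, 3


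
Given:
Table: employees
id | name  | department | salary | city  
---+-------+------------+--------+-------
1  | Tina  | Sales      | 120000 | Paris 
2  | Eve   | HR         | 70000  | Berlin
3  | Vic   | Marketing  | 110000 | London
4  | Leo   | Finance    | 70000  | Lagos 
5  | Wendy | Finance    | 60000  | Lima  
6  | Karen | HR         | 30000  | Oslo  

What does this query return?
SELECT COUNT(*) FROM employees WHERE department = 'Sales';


Counting rows where department = 'Sales'
  Tina -> MATCH


1


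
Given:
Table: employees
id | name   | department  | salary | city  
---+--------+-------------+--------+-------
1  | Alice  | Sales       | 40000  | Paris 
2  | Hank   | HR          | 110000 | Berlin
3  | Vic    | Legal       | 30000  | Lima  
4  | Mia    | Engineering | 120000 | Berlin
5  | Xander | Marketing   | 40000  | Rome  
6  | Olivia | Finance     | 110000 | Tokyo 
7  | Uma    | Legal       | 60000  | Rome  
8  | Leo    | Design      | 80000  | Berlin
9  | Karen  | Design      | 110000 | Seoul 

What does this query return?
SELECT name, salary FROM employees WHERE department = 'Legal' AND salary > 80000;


Filtering: department = 'Legal' AND salary > 80000
Matching: 0 rows

Empty result set (0 rows)


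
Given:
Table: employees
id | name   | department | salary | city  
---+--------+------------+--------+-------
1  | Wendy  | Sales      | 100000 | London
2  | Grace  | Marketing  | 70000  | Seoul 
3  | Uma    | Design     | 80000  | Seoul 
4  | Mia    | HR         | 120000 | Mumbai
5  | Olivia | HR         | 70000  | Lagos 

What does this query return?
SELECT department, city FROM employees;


Projecting columns: department, city

5 rows:
Sales, London
Marketing, Seoul
Design, Seoul
HR, Mumbai
HR, Lagos


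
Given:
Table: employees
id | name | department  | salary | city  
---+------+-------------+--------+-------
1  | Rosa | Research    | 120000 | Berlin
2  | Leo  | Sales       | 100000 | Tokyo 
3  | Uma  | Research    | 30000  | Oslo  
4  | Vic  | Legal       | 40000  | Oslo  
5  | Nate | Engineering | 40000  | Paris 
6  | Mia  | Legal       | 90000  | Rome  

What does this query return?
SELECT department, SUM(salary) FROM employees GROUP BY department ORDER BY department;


Summing salary within each department:
  Engineering: 40000 = 40000
  Legal: 40000 + 90000 = 130000
  Research: 120000 + 30000 = 150000
  Sales: 100000 = 100000


4 groups:
Engineering, 40000
Legal, 130000
Research, 150000
Sales, 100000


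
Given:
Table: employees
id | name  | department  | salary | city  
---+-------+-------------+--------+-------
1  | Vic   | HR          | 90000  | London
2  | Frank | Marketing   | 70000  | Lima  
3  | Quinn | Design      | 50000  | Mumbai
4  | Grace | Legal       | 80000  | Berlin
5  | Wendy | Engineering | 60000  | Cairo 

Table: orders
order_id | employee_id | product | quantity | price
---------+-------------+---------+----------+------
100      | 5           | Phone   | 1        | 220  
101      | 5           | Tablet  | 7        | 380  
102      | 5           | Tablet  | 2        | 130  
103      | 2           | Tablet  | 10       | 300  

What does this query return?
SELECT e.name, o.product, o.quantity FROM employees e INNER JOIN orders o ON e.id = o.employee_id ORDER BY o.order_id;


Joining employees.id = orders.employee_id:
  employee Wendy (id=5) -> order Phone
  employee Wendy (id=5) -> order Tablet
  employee Wendy (id=5) -> order Tablet
  employee Frank (id=2) -> order Tablet


4 rows:
Wendy, Phone, 1
Wendy, Tablet, 7
Wendy, Tablet, 2
Frank, Tablet, 10


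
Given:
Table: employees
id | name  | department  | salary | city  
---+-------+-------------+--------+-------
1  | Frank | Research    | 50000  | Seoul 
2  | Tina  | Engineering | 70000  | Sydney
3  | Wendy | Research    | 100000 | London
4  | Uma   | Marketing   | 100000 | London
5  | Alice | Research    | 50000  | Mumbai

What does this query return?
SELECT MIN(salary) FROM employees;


Salaries: 50000, 70000, 100000, 100000, 50000
MIN = 50000

50000


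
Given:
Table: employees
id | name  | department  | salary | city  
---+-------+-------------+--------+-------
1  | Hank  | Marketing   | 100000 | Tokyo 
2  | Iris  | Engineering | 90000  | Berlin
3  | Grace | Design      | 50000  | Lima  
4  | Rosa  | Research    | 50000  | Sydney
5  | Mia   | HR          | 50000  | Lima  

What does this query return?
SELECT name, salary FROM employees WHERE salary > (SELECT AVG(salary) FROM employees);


Subquery: AVG(salary) = 68000.0
Filtering: salary > 68000.0
  Hank (100000) -> MATCH
  Iris (90000) -> MATCH


2 rows:
Hank, 100000
Iris, 90000


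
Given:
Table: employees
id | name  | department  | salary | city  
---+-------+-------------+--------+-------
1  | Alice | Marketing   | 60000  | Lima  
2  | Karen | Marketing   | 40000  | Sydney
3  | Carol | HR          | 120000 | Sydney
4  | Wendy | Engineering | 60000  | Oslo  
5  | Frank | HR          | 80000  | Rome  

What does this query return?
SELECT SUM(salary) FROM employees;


SUM(salary) = 60000 + 40000 + 120000 + 60000 + 80000 = 360000

360000


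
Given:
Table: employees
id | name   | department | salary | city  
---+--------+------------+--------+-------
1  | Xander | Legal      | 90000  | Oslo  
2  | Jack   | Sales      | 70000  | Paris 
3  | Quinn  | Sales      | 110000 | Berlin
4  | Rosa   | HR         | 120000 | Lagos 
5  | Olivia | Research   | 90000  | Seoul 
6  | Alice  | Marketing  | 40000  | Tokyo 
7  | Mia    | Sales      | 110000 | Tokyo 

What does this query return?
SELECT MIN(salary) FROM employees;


Salaries: 90000, 70000, 110000, 120000, 90000, 40000, 110000
MIN = 40000

40000


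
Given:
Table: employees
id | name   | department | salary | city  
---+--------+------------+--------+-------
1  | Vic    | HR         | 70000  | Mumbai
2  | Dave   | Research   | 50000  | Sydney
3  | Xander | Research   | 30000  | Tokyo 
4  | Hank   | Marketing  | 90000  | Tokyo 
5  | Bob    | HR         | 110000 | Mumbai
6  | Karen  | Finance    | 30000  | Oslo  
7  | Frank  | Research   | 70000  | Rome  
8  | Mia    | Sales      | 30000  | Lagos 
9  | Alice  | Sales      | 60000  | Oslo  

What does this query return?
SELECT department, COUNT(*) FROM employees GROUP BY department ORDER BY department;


Assigning each row to its department group:
  Vic -> HR
  Dave -> Research
  Xander -> Research
  Hank -> Marketing
  Bob -> HR
  Karen -> Finance
  Frank -> Research
  Mia -> Sales
  Alice -> Sales


5 groups:
Finance, 1
HR, 2
Marketing, 1
Research, 3
Sales, 2


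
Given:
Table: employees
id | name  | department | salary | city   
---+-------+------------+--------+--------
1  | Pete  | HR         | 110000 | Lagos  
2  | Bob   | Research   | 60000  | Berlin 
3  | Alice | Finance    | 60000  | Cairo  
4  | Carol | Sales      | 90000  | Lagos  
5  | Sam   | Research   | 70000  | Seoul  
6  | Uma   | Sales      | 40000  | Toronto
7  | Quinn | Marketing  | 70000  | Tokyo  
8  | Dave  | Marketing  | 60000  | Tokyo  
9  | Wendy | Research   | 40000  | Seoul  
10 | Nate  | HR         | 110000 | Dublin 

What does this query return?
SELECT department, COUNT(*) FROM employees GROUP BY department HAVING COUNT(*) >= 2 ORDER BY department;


Groups with count >= 2:
  HR: 2 -> PASS
  Marketing: 2 -> PASS
  Research: 3 -> PASS
  Sales: 2 -> PASS
  Finance: 1 -> filtered out


4 groups:
HR, 2
Marketing, 2
Research, 3
Sales, 2
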